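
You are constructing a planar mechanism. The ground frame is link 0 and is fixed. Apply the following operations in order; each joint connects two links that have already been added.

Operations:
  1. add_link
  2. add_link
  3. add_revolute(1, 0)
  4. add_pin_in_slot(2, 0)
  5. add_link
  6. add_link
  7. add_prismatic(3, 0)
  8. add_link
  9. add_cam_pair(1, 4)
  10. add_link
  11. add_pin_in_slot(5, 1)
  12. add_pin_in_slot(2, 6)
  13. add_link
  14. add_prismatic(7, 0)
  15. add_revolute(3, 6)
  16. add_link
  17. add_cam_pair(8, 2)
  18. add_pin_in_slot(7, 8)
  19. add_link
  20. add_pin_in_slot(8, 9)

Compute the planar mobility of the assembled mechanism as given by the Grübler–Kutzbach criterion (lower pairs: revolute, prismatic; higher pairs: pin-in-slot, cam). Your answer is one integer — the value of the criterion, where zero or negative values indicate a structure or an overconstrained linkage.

L=1 J1=0 J2=0
add link → L=2 J1=0 J2=0
add link → L=3 J1=0 J2=0
R@1,0 dof=1 J1 → L=3 J1=1 J2=0
PS@2,0 dof=2 J2 → L=3 J1=1 J2=1
add link → L=4 J1=1 J2=1
add link → L=5 J1=1 J2=1
P@3,0 dof=1 J1 → L=5 J1=2 J2=1
add link → L=6 J1=2 J2=1
C@1,4 dof=2 J2 → L=6 J1=2 J2=2
add link → L=7 J1=2 J2=2
PS@5,1 dof=2 J2 → L=7 J1=2 J2=3
PS@2,6 dof=2 J2 → L=7 J1=2 J2=4
add link → L=8 J1=2 J2=4
P@7,0 dof=1 J1 → L=8 J1=3 J2=4
R@3,6 dof=1 J1 → L=8 J1=4 J2=4
add link → L=9 J1=4 J2=4
C@8,2 dof=2 J2 → L=9 J1=4 J2=5
PS@7,8 dof=2 J2 → L=9 J1=4 J2=6
add link → L=10 J1=4 J2=6
PS@8,9 dof=2 J2 → L=10 J1=4 J2=7
M=3(L−1)−2J1−J2=3·9−2·4−7=12

M = 12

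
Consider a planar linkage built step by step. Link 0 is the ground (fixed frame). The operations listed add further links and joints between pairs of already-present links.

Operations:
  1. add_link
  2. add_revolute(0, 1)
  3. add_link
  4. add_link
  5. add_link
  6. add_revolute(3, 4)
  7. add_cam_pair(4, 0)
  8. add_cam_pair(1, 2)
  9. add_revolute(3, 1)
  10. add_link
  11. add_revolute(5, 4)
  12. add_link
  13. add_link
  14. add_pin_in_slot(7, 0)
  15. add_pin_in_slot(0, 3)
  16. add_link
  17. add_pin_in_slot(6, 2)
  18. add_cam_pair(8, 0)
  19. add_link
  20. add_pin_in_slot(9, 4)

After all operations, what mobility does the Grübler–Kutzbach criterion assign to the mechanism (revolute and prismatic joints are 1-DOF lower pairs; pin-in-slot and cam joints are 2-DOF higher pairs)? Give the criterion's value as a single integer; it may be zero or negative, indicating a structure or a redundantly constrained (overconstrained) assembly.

[1;0;0] (link 0 is ground)
L+ [2;0;0]
R(0,1)∈J1 [2;1;0]
L+ [3;1;0]
L+ [4;1;0]
L+ [5;1;0]
R(3,4)∈J1 [5;2;0]
C(4,0)∈J2 [5;2;1]
C(1,2)∈J2 [5;2;2]
R(3,1)∈J1 [5;3;2]
L+ [6;3;2]
R(5,4)∈J1 [6;4;2]
L+ [7;4;2]
L+ [8;4;2]
PS(7,0)∈J2 [8;4;3]
PS(0,3)∈J2 [8;4;4]
L+ [9;4;4]
PS(6,2)∈J2 [9;4;5]
C(8,0)∈J2 [9;4;6]
L+ [10;4;6]
PS(9,4)∈J2 [10;4;7]
mobility = 27 − 8 − 7 = 12

M = 12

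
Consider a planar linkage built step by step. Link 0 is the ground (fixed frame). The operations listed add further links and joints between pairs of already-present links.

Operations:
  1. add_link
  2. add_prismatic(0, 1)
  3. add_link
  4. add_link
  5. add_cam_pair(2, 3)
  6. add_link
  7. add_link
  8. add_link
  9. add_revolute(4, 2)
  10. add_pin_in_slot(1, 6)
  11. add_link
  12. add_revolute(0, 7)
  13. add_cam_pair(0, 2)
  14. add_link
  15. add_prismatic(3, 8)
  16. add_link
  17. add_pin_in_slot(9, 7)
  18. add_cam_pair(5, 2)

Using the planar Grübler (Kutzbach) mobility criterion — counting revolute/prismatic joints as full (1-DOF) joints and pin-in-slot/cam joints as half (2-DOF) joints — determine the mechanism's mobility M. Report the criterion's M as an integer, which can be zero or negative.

M = 14

[1;0;0] (link 0 is ground)
L+ [2;0;0]
P(0,1)∈J1 [2;1;0]
L+ [3;1;0]
L+ [4;1;0]
C(2,3)∈J2 [4;1;1]
L+ [5;1;1]
L+ [6;1;1]
L+ [7;1;1]
R(4,2)∈J1 [7;2;1]
PS(1,6)∈J2 [7;2;2]
L+ [8;2;2]
R(0,7)∈J1 [8;3;2]
C(0,2)∈J2 [8;3;3]
L+ [9;3;3]
P(3,8)∈J1 [9;4;3]
L+ [10;4;3]
PS(9,7)∈J2 [10;4;4]
C(5,2)∈J2 [10;4;5]
mobility = 27 − 8 − 5 = 14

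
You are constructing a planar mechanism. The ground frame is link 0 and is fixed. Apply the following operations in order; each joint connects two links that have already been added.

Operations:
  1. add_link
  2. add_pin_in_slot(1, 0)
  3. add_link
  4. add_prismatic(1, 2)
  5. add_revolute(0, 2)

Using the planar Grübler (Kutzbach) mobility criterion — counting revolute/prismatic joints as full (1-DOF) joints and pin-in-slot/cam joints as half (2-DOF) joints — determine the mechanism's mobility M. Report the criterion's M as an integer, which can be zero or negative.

(L,J1,J2)=(1,0,0); link0 fixed
link1: (2,0,0)
PS 1-0 [J2]: (2,0,1)
link2: (3,0,1)
P 1-2 [J1]: (3,1,1)
R 0-2 [J1]: (3,2,1)
Grübler: 3·2 − 2·2 − 1 = 1

M = 1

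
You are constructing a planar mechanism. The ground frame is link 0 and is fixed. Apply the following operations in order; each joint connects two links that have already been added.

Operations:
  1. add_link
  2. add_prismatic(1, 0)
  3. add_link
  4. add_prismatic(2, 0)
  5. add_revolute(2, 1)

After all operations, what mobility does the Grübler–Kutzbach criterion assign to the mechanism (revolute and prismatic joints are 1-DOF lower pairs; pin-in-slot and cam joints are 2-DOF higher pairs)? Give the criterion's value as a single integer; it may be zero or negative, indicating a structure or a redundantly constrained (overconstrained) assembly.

(L,J1,J2)=(1,0,0); link0 fixed
link1: (2,0,0)
P 1-0 [J1]: (2,1,0)
link2: (3,1,0)
P 2-0 [J1]: (3,2,0)
R 2-1 [J1]: (3,3,0)
Grübler: 3·2 − 2·3 − 0 = 0

M = 0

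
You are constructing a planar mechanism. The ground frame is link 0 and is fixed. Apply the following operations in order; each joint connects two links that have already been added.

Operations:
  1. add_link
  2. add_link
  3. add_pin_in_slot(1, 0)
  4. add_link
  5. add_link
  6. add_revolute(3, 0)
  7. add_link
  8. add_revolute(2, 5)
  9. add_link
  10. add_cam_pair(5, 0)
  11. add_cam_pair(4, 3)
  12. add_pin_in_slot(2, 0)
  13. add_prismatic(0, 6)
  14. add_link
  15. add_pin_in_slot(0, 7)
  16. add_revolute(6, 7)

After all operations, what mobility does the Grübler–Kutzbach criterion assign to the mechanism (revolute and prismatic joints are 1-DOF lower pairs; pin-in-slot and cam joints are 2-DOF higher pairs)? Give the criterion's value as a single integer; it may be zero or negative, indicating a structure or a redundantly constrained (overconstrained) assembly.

link 0 = ground. State L|J1|J2 = 1|0|0
+link1  2|0|0
+link2  3|0|0
PS(1,0) f=2→J2  3|0|1
+link3  4|0|1
+link4  5|0|1
R(3,0) f=1→J1  5|1|1
+link5  6|1|1
R(2,5) f=1→J1  6|2|1
+link6  7|2|1
C(5,0) f=2→J2  7|2|2
C(4,3) f=2→J2  7|2|3
PS(2,0) f=2→J2  7|2|4
P(0,6) f=1→J1  7|3|4
+link7  8|3|4
PS(0,7) f=2→J2  8|3|5
R(6,7) f=1→J1  8|4|5
M = 3(8−1)−2·4−5 = 21−8−5 = 8

M = 8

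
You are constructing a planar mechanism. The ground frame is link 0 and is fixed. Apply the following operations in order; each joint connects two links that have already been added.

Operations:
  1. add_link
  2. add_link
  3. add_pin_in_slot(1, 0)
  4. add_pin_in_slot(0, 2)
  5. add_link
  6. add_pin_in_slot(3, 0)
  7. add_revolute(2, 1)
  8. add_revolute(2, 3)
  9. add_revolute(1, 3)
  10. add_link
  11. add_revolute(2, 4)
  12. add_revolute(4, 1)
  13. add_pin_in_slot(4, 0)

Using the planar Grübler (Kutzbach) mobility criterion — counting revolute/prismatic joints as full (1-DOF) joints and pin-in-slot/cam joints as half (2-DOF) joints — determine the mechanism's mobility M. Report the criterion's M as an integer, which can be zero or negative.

M = -2

(L,J1,J2)=(1,0,0); link0 fixed
link1: (2,0,0)
link2: (3,0,0)
PS 1-0 [J2]: (3,0,1)
PS 0-2 [J2]: (3,0,2)
link3: (4,0,2)
PS 3-0 [J2]: (4,0,3)
R 2-1 [J1]: (4,1,3)
R 2-3 [J1]: (4,2,3)
R 1-3 [J1]: (4,3,3)
link4: (5,3,3)
R 2-4 [J1]: (5,4,3)
R 4-1 [J1]: (5,5,3)
PS 4-0 [J2]: (5,5,4)
Grübler: 3·4 − 2·5 − 4 = -2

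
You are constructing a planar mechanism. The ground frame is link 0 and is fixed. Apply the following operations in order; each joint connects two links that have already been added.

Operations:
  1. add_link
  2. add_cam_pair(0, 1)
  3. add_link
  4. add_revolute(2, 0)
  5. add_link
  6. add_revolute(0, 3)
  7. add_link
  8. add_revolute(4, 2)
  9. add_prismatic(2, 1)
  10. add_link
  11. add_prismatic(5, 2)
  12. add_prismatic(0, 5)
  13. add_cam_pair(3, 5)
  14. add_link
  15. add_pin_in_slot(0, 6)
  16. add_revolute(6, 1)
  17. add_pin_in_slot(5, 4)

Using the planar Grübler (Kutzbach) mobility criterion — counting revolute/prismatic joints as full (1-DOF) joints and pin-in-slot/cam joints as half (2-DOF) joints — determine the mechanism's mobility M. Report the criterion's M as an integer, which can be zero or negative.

[1;0;0] (link 0 is ground)
L+ [2;0;0]
C(0,1)∈J2 [2;0;1]
L+ [3;0;1]
R(2,0)∈J1 [3;1;1]
L+ [4;1;1]
R(0,3)∈J1 [4;2;1]
L+ [5;2;1]
R(4,2)∈J1 [5;3;1]
P(2,1)∈J1 [5;4;1]
L+ [6;4;1]
P(5,2)∈J1 [6;5;1]
P(0,5)∈J1 [6;6;1]
C(3,5)∈J2 [6;6;2]
L+ [7;6;2]
PS(0,6)∈J2 [7;6;3]
R(6,1)∈J1 [7;7;3]
PS(5,4)∈J2 [7;7;4]
mobility = 18 − 14 − 4 = 0

M = 0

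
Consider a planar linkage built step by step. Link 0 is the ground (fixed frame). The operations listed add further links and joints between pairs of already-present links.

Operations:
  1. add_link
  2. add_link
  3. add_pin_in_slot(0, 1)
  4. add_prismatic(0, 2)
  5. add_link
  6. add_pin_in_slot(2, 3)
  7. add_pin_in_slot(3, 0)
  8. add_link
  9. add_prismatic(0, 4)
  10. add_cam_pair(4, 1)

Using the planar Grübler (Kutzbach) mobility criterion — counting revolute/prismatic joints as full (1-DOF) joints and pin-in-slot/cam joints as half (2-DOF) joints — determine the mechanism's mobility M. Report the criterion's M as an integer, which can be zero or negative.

ground; <1,0,0>
#1 <2,0,0>
#2 <3,0,0>
PS:0↔1 J2 <3,0,1>
P:0↔2 J1 <3,1,1>
#3 <4,1,1>
PS:2↔3 J2 <4,1,2>
PS:3↔0 J2 <4,1,3>
#4 <5,1,3>
P:0↔4 J1 <5,2,3>
C:4↔1 J2 <5,2,4>
3×4 − 2×2 − 1×4 = 4

M = 4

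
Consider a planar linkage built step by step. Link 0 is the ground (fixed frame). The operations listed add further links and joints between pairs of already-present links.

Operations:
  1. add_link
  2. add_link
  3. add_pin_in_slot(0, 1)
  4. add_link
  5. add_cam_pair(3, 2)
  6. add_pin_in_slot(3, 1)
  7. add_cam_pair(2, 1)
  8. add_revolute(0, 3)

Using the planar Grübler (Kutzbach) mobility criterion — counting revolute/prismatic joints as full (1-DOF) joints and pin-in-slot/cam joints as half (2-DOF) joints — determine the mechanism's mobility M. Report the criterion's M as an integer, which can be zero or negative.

link 0 = ground. State L|J1|J2 = 1|0|0
+link1  2|0|0
+link2  3|0|0
PS(0,1) f=2→J2  3|0|1
+link3  4|0|1
C(3,2) f=2→J2  4|0|2
PS(3,1) f=2→J2  4|0|3
C(2,1) f=2→J2  4|0|4
R(0,3) f=1→J1  4|1|4
M = 3(4−1)−2·1−4 = 9−2−4 = 3

M = 3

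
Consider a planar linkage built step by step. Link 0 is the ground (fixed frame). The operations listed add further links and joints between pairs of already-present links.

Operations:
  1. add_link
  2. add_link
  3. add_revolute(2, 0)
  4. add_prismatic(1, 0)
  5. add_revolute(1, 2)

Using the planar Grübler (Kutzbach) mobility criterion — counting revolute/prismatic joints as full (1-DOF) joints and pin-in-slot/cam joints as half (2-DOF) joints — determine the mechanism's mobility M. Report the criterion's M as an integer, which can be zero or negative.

(L,J1,J2)=(1,0,0); link0 fixed
link1: (2,0,0)
link2: (3,0,0)
R 2-0 [J1]: (3,1,0)
P 1-0 [J1]: (3,2,0)
R 1-2 [J1]: (3,3,0)
Grübler: 3·2 − 2·3 − 0 = 0

M = 0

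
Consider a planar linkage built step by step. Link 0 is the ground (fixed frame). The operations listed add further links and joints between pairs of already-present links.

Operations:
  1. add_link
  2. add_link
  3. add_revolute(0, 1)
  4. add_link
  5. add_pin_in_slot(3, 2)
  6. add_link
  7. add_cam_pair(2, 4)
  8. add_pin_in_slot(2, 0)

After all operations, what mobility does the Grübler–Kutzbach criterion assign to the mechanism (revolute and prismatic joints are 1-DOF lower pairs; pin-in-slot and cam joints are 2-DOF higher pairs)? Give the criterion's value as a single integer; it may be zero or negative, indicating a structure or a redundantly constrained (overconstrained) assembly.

M = 7

link 0 = ground. State L|J1|J2 = 1|0|0
+link1  2|0|0
+link2  3|0|0
R(0,1) f=1→J1  3|1|0
+link3  4|1|0
PS(3,2) f=2→J2  4|1|1
+link4  5|1|1
C(2,4) f=2→J2  5|1|2
PS(2,0) f=2→J2  5|1|3
M = 3(5−1)−2·1−3 = 12−2−3 = 7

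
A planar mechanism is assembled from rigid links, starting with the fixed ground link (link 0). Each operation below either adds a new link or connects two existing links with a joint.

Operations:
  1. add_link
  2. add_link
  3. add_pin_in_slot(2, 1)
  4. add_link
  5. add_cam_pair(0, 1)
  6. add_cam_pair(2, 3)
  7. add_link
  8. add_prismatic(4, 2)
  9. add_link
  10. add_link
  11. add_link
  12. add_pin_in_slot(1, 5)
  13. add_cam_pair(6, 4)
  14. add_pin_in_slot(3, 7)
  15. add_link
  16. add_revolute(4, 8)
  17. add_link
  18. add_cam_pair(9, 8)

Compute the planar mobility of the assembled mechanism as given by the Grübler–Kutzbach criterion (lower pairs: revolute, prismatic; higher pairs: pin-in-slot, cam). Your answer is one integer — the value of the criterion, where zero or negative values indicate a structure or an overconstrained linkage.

link 0 = ground. State L|J1|J2 = 1|0|0
+link1  2|0|0
+link2  3|0|0
PS(2,1) f=2→J2  3|0|1
+link3  4|0|1
C(0,1) f=2→J2  4|0|2
C(2,3) f=2→J2  4|0|3
+link4  5|0|3
P(4,2) f=1→J1  5|1|3
+link5  6|1|3
+link6  7|1|3
+link7  8|1|3
PS(1,5) f=2→J2  8|1|4
C(6,4) f=2→J2  8|1|5
PS(3,7) f=2→J2  8|1|6
+link8  9|1|6
R(4,8) f=1→J1  9|2|6
+link9  10|2|6
C(9,8) f=2→J2  10|2|7
M = 3(10−1)−2·2−7 = 27−4−7 = 16

M = 16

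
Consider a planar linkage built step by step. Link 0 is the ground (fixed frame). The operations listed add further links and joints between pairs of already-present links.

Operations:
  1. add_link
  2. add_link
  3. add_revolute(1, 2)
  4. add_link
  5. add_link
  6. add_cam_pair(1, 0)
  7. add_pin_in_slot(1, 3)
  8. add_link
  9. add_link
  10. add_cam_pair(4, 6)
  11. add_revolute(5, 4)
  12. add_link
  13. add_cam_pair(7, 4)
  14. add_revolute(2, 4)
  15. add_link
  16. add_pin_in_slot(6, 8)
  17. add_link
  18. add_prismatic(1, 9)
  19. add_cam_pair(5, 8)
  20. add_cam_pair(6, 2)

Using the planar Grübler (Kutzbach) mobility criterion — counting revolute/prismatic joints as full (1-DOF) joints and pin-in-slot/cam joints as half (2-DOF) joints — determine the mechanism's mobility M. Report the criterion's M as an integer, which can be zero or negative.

ground; <1,0,0>
#1 <2,0,0>
#2 <3,0,0>
R:1↔2 J1 <3,1,0>
#3 <4,1,0>
#4 <5,1,0>
C:1↔0 J2 <5,1,1>
PS:1↔3 J2 <5,1,2>
#5 <6,1,2>
#6 <7,1,2>
C:4↔6 J2 <7,1,3>
R:5↔4 J1 <7,2,3>
#7 <8,2,3>
C:7↔4 J2 <8,2,4>
R:2↔4 J1 <8,3,4>
#8 <9,3,4>
PS:6↔8 J2 <9,3,5>
#9 <10,3,5>
P:1↔9 J1 <10,4,5>
C:5↔8 J2 <10,4,6>
C:6↔2 J2 <10,4,7>
3×9 − 2×4 − 1×7 = 12

M = 12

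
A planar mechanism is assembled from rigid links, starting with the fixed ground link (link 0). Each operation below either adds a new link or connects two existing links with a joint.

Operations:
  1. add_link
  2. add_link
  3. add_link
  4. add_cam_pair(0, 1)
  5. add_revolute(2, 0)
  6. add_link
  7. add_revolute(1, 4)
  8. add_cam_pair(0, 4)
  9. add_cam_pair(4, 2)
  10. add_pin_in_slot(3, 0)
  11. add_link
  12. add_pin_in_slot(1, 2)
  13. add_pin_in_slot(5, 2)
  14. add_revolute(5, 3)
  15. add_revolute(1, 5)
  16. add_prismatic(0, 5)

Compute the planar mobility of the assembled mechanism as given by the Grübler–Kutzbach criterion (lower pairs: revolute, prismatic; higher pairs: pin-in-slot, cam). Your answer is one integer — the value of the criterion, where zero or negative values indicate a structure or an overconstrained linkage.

ground; <1,0,0>
#1 <2,0,0>
#2 <3,0,0>
#3 <4,0,0>
C:0↔1 J2 <4,0,1>
R:2↔0 J1 <4,1,1>
#4 <5,1,1>
R:1↔4 J1 <5,2,1>
C:0↔4 J2 <5,2,2>
C:4↔2 J2 <5,2,3>
PS:3↔0 J2 <5,2,4>
#5 <6,2,4>
PS:1↔2 J2 <6,2,5>
PS:5↔2 J2 <6,2,6>
R:5↔3 J1 <6,3,6>
R:1↔5 J1 <6,4,6>
P:0↔5 J1 <6,5,6>
3×5 − 2×5 − 1×6 = -1

M = -1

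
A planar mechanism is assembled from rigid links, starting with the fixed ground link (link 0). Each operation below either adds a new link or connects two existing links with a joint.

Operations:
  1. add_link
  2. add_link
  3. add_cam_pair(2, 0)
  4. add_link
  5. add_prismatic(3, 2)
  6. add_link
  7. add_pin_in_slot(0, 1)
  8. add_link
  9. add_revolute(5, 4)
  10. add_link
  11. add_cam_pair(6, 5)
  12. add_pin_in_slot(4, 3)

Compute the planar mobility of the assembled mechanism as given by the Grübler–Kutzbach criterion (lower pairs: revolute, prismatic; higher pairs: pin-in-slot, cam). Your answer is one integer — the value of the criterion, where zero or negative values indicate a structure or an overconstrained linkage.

M = 10

[1;0;0] (link 0 is ground)
L+ [2;0;0]
L+ [3;0;0]
C(2,0)∈J2 [3;0;1]
L+ [4;0;1]
P(3,2)∈J1 [4;1;1]
L+ [5;1;1]
PS(0,1)∈J2 [5;1;2]
L+ [6;1;2]
R(5,4)∈J1 [6;2;2]
L+ [7;2;2]
C(6,5)∈J2 [7;2;3]
PS(4,3)∈J2 [7;2;4]
mobility = 18 − 4 − 4 = 10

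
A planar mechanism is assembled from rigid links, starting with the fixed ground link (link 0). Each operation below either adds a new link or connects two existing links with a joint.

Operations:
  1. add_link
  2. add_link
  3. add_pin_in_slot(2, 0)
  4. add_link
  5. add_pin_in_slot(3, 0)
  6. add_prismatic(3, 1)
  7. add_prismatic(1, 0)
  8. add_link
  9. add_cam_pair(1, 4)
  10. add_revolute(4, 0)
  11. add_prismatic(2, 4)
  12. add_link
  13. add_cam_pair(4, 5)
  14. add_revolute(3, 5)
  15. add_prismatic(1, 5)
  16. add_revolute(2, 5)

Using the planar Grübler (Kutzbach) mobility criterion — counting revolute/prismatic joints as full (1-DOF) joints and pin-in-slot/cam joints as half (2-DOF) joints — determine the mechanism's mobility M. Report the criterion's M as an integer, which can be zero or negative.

M = -3

ground; <1,0,0>
#1 <2,0,0>
#2 <3,0,0>
PS:2↔0 J2 <3,0,1>
#3 <4,0,1>
PS:3↔0 J2 <4,0,2>
P:3↔1 J1 <4,1,2>
P:1↔0 J1 <4,2,2>
#4 <5,2,2>
C:1↔4 J2 <5,2,3>
R:4↔0 J1 <5,3,3>
P:2↔4 J1 <5,4,3>
#5 <6,4,3>
C:4↔5 J2 <6,4,4>
R:3↔5 J1 <6,5,4>
P:1↔5 J1 <6,6,4>
R:2↔5 J1 <6,7,4>
3×5 − 2×7 − 1×4 = -3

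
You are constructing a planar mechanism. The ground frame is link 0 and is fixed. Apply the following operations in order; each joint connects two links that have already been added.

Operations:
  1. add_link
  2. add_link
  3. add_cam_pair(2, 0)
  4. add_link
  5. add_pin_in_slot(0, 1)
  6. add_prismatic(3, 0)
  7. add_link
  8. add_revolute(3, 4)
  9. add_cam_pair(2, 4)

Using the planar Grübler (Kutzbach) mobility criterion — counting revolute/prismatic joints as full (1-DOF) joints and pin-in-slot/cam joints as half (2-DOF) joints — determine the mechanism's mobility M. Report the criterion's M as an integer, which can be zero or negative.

ground; <1,0,0>
#1 <2,0,0>
#2 <3,0,0>
C:2↔0 J2 <3,0,1>
#3 <4,0,1>
PS:0↔1 J2 <4,0,2>
P:3↔0 J1 <4,1,2>
#4 <5,1,2>
R:3↔4 J1 <5,2,2>
C:2↔4 J2 <5,2,3>
3×4 − 2×2 − 1×3 = 5

M = 5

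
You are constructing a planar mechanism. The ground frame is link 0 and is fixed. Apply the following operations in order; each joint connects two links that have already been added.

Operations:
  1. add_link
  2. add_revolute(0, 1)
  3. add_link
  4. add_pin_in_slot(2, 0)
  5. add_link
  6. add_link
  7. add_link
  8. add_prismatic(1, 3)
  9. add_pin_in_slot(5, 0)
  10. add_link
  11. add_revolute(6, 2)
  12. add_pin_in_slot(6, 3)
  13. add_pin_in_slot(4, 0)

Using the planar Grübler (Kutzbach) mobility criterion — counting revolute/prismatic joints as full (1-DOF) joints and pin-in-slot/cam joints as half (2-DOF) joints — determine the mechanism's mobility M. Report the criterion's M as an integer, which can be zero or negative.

(L,J1,J2)=(1,0,0); link0 fixed
link1: (2,0,0)
R 0-1 [J1]: (2,1,0)
link2: (3,1,0)
PS 2-0 [J2]: (3,1,1)
link3: (4,1,1)
link4: (5,1,1)
link5: (6,1,1)
P 1-3 [J1]: (6,2,1)
PS 5-0 [J2]: (6,2,2)
link6: (7,2,2)
R 6-2 [J1]: (7,3,2)
PS 6-3 [J2]: (7,3,3)
PS 4-0 [J2]: (7,3,4)
Grübler: 3·6 − 2·3 − 4 = 8

M = 8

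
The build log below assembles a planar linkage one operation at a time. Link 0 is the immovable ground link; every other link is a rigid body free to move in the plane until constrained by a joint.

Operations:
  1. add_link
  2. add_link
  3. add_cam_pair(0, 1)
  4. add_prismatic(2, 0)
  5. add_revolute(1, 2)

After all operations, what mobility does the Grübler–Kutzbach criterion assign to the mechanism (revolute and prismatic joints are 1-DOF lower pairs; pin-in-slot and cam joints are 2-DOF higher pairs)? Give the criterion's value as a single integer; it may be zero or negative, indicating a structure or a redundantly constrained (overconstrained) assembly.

M = 1

ground; <1,0,0>
#1 <2,0,0>
#2 <3,0,0>
C:0↔1 J2 <3,0,1>
P:2↔0 J1 <3,1,1>
R:1↔2 J1 <3,2,1>
3×2 − 2×2 − 1×1 = 1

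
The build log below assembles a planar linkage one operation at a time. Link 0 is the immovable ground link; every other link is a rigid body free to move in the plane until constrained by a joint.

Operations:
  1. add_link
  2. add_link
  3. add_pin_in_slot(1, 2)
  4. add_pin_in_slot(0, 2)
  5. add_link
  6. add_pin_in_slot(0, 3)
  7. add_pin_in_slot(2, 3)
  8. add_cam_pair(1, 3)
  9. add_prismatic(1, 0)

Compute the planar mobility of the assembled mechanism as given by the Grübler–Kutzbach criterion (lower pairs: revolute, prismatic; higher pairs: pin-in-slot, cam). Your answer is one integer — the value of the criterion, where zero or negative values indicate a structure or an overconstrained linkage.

M = 2

ground; <1,0,0>
#1 <2,0,0>
#2 <3,0,0>
PS:1↔2 J2 <3,0,1>
PS:0↔2 J2 <3,0,2>
#3 <4,0,2>
PS:0↔3 J2 <4,0,3>
PS:2↔3 J2 <4,0,4>
C:1↔3 J2 <4,0,5>
P:1↔0 J1 <4,1,5>
3×3 − 2×1 − 1×5 = 2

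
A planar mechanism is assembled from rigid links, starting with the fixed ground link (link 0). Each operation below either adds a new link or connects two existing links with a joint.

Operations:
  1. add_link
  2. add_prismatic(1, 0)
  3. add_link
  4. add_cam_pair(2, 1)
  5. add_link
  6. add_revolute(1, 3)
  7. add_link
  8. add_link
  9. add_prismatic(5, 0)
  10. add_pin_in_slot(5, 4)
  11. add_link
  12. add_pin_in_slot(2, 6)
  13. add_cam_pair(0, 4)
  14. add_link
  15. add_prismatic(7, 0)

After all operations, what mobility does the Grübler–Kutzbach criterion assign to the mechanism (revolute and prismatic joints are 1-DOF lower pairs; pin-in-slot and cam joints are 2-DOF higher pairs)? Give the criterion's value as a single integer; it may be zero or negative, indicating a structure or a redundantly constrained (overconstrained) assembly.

M = 9

link 0 = ground. State L|J1|J2 = 1|0|0
+link1  2|0|0
P(1,0) f=1→J1  2|1|0
+link2  3|1|0
C(2,1) f=2→J2  3|1|1
+link3  4|1|1
R(1,3) f=1→J1  4|2|1
+link4  5|2|1
+link5  6|2|1
P(5,0) f=1→J1  6|3|1
PS(5,4) f=2→J2  6|3|2
+link6  7|3|2
PS(2,6) f=2→J2  7|3|3
C(0,4) f=2→J2  7|3|4
+link7  8|3|4
P(7,0) f=1→J1  8|4|4
M = 3(8−1)−2·4−4 = 21−8−4 = 9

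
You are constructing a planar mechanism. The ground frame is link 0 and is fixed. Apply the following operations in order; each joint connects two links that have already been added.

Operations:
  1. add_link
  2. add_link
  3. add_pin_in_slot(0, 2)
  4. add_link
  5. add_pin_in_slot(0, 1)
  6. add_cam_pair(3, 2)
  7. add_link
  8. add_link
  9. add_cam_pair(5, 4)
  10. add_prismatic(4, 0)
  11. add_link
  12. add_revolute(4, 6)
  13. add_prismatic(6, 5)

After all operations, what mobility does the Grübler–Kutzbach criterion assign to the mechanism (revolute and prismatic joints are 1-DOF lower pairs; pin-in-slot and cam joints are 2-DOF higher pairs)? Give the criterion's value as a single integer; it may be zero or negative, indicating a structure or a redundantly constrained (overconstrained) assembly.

M = 8

ground; <1,0,0>
#1 <2,0,0>
#2 <3,0,0>
PS:0↔2 J2 <3,0,1>
#3 <4,0,1>
PS:0↔1 J2 <4,0,2>
C:3↔2 J2 <4,0,3>
#4 <5,0,3>
#5 <6,0,3>
C:5↔4 J2 <6,0,4>
P:4↔0 J1 <6,1,4>
#6 <7,1,4>
R:4↔6 J1 <7,2,4>
P:6↔5 J1 <7,3,4>
3×6 − 2×3 − 1×4 = 8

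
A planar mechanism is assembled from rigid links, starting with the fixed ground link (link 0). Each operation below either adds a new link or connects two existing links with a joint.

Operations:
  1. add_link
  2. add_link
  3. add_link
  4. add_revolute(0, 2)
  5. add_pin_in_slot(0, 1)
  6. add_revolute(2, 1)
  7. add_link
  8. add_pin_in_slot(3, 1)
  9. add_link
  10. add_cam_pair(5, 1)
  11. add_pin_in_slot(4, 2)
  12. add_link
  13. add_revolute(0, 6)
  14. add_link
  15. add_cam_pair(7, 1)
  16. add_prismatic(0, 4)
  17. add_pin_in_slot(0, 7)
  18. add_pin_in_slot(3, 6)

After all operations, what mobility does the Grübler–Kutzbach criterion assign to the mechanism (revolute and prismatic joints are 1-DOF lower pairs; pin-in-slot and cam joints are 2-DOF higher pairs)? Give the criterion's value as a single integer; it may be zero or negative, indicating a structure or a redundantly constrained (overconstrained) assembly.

M = 6

L=1 J1=0 J2=0
add link → L=2 J1=0 J2=0
add link → L=3 J1=0 J2=0
add link → L=4 J1=0 J2=0
R@0,2 dof=1 J1 → L=4 J1=1 J2=0
PS@0,1 dof=2 J2 → L=4 J1=1 J2=1
R@2,1 dof=1 J1 → L=4 J1=2 J2=1
add link → L=5 J1=2 J2=1
PS@3,1 dof=2 J2 → L=5 J1=2 J2=2
add link → L=6 J1=2 J2=2
C@5,1 dof=2 J2 → L=6 J1=2 J2=3
PS@4,2 dof=2 J2 → L=6 J1=2 J2=4
add link → L=7 J1=2 J2=4
R@0,6 dof=1 J1 → L=7 J1=3 J2=4
add link → L=8 J1=3 J2=4
C@7,1 dof=2 J2 → L=8 J1=3 J2=5
P@0,4 dof=1 J1 → L=8 J1=4 J2=5
PS@0,7 dof=2 J2 → L=8 J1=4 J2=6
PS@3,6 dof=2 J2 → L=8 J1=4 J2=7
M=3(L−1)−2J1−J2=3·7−2·4−7=6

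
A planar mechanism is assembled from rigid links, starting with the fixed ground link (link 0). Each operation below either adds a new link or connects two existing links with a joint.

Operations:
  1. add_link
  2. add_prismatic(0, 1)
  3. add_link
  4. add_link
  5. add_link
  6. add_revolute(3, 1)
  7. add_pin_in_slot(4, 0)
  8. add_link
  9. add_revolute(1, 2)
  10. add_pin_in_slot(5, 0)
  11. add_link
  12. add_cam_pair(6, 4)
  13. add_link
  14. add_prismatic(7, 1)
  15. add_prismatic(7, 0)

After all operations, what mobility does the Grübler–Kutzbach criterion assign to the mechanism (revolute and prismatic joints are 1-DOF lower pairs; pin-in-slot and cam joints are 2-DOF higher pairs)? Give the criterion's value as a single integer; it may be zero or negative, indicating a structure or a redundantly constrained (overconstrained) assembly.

M = 8

ground; <1,0,0>
#1 <2,0,0>
P:0↔1 J1 <2,1,0>
#2 <3,1,0>
#3 <4,1,0>
#4 <5,1,0>
R:3↔1 J1 <5,2,0>
PS:4↔0 J2 <5,2,1>
#5 <6,2,1>
R:1↔2 J1 <6,3,1>
PS:5↔0 J2 <6,3,2>
#6 <7,3,2>
C:6↔4 J2 <7,3,3>
#7 <8,3,3>
P:7↔1 J1 <8,4,3>
P:7↔0 J1 <8,5,3>
3×7 − 2×5 − 1×3 = 8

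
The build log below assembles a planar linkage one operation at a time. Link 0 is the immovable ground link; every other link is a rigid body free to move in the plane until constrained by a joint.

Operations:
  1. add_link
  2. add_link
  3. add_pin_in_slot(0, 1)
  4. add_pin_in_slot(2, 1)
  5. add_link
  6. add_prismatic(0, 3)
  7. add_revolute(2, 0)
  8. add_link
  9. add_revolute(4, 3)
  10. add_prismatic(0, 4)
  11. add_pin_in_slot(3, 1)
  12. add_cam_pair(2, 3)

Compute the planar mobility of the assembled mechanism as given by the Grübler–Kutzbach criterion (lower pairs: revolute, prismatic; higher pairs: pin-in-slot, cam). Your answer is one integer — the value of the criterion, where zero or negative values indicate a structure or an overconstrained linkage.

M = 0

ground; <1,0,0>
#1 <2,0,0>
#2 <3,0,0>
PS:0↔1 J2 <3,0,1>
PS:2↔1 J2 <3,0,2>
#3 <4,0,2>
P:0↔3 J1 <4,1,2>
R:2↔0 J1 <4,2,2>
#4 <5,2,2>
R:4↔3 J1 <5,3,2>
P:0↔4 J1 <5,4,2>
PS:3↔1 J2 <5,4,3>
C:2↔3 J2 <5,4,4>
3×4 − 2×4 − 1×4 = 0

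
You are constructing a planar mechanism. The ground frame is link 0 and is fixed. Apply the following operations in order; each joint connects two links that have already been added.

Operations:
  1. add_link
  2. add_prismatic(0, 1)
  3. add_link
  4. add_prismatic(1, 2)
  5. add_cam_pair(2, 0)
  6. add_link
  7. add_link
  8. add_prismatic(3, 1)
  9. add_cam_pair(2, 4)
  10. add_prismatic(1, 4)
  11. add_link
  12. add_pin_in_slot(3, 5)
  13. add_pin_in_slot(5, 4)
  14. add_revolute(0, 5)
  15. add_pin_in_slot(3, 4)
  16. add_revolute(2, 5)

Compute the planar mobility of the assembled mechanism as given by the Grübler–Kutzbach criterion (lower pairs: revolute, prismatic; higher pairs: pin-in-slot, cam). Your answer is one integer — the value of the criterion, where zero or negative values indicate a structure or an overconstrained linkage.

ground; <1,0,0>
#1 <2,0,0>
P:0↔1 J1 <2,1,0>
#2 <3,1,0>
P:1↔2 J1 <3,2,0>
C:2↔0 J2 <3,2,1>
#3 <4,2,1>
#4 <5,2,1>
P:3↔1 J1 <5,3,1>
C:2↔4 J2 <5,3,2>
P:1↔4 J1 <5,4,2>
#5 <6,4,2>
PS:3↔5 J2 <6,4,3>
PS:5↔4 J2 <6,4,4>
R:0↔5 J1 <6,5,4>
PS:3↔4 J2 <6,5,5>
R:2↔5 J1 <6,6,5>
3×5 − 2×6 − 1×5 = -2

M = -2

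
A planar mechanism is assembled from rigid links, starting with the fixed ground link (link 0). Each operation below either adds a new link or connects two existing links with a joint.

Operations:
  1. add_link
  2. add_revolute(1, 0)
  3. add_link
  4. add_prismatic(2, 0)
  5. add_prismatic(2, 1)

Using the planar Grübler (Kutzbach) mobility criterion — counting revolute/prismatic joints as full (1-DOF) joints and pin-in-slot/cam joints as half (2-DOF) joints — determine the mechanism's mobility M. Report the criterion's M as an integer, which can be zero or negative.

M = 0

L=1 J1=0 J2=0
add link → L=2 J1=0 J2=0
R@1,0 dof=1 J1 → L=2 J1=1 J2=0
add link → L=3 J1=1 J2=0
P@2,0 dof=1 J1 → L=3 J1=2 J2=0
P@2,1 dof=1 J1 → L=3 J1=3 J2=0
M=3(L−1)−2J1−J2=3·2−2·3−0=0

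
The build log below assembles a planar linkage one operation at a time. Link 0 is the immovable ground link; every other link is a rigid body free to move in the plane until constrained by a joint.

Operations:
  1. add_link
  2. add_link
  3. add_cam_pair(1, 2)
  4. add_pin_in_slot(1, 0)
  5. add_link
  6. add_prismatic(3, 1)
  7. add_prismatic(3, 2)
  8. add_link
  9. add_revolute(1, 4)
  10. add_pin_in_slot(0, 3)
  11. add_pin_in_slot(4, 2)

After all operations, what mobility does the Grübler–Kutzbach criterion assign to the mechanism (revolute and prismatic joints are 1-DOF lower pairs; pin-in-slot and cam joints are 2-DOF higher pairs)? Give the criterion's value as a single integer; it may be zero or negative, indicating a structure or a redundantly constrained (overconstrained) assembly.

L=1 J1=0 J2=0
add link → L=2 J1=0 J2=0
add link → L=3 J1=0 J2=0
C@1,2 dof=2 J2 → L=3 J1=0 J2=1
PS@1,0 dof=2 J2 → L=3 J1=0 J2=2
add link → L=4 J1=0 J2=2
P@3,1 dof=1 J1 → L=4 J1=1 J2=2
P@3,2 dof=1 J1 → L=4 J1=2 J2=2
add link → L=5 J1=2 J2=2
R@1,4 dof=1 J1 → L=5 J1=3 J2=2
PS@0,3 dof=2 J2 → L=5 J1=3 J2=3
PS@4,2 dof=2 J2 → L=5 J1=3 J2=4
M=3(L−1)−2J1−J2=3·4−2·3−4=2

M = 2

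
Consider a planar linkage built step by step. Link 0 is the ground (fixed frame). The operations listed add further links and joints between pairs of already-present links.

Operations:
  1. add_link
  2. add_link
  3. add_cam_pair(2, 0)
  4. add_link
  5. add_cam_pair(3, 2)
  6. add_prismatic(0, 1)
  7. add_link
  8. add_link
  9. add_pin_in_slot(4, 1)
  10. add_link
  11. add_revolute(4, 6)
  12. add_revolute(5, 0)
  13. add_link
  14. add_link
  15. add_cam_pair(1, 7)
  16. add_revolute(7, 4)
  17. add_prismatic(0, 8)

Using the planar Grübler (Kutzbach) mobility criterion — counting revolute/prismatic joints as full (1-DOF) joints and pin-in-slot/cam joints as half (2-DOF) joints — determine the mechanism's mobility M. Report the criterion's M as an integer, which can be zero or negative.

M = 10

L=1 J1=0 J2=0
add link → L=2 J1=0 J2=0
add link → L=3 J1=0 J2=0
C@2,0 dof=2 J2 → L=3 J1=0 J2=1
add link → L=4 J1=0 J2=1
C@3,2 dof=2 J2 → L=4 J1=0 J2=2
P@0,1 dof=1 J1 → L=4 J1=1 J2=2
add link → L=5 J1=1 J2=2
add link → L=6 J1=1 J2=2
PS@4,1 dof=2 J2 → L=6 J1=1 J2=3
add link → L=7 J1=1 J2=3
R@4,6 dof=1 J1 → L=7 J1=2 J2=3
R@5,0 dof=1 J1 → L=7 J1=3 J2=3
add link → L=8 J1=3 J2=3
add link → L=9 J1=3 J2=3
C@1,7 dof=2 J2 → L=9 J1=3 J2=4
R@7,4 dof=1 J1 → L=9 J1=4 J2=4
P@0,8 dof=1 J1 → L=9 J1=5 J2=4
M=3(L−1)−2J1−J2=3·8−2·5−4=10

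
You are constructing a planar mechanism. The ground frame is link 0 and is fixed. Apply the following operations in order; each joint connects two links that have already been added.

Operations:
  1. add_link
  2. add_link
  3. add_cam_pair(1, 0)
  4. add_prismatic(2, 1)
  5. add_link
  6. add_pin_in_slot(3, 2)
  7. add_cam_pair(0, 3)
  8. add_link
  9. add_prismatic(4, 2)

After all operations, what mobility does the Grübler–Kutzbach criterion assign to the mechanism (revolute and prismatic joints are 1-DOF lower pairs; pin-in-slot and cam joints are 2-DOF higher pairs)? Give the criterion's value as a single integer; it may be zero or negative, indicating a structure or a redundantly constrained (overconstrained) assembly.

M = 5

ground; <1,0,0>
#1 <2,0,0>
#2 <3,0,0>
C:1↔0 J2 <3,0,1>
P:2↔1 J1 <3,1,1>
#3 <4,1,1>
PS:3↔2 J2 <4,1,2>
C:0↔3 J2 <4,1,3>
#4 <5,1,3>
P:4↔2 J1 <5,2,3>
3×4 − 2×2 − 1×3 = 5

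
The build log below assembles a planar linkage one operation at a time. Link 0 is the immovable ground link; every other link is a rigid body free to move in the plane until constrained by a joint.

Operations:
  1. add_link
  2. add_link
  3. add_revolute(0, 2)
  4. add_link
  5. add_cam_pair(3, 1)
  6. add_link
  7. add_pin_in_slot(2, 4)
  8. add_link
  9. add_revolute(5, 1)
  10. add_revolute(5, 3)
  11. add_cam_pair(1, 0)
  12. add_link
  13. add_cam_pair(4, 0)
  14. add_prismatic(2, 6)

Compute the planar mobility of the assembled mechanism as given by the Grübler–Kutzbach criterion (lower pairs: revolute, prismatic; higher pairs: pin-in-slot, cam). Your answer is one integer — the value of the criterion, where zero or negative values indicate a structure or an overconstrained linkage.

link 0 = ground. State L|J1|J2 = 1|0|0
+link1  2|0|0
+link2  3|0|0
R(0,2) f=1→J1  3|1|0
+link3  4|1|0
C(3,1) f=2→J2  4|1|1
+link4  5|1|1
PS(2,4) f=2→J2  5|1|2
+link5  6|1|2
R(5,1) f=1→J1  6|2|2
R(5,3) f=1→J1  6|3|2
C(1,0) f=2→J2  6|3|3
+link6  7|3|3
C(4,0) f=2→J2  7|3|4
P(2,6) f=1→J1  7|4|4
M = 3(7−1)−2·4−4 = 18−8−4 = 6

M = 6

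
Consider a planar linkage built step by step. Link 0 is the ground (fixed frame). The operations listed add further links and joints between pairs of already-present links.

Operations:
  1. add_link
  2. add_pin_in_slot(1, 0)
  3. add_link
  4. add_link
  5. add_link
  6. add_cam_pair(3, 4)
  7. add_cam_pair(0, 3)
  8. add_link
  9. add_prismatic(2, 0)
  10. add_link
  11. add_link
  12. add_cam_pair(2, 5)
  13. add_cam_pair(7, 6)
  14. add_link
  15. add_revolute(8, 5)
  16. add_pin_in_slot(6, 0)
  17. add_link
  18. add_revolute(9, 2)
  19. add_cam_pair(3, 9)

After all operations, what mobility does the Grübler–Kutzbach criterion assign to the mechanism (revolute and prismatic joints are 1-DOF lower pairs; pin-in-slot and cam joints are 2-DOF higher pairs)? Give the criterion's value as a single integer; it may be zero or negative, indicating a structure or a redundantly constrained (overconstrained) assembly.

M = 14

ground; <1,0,0>
#1 <2,0,0>
PS:1↔0 J2 <2,0,1>
#2 <3,0,1>
#3 <4,0,1>
#4 <5,0,1>
C:3↔4 J2 <5,0,2>
C:0↔3 J2 <5,0,3>
#5 <6,0,3>
P:2↔0 J1 <6,1,3>
#6 <7,1,3>
#7 <8,1,3>
C:2↔5 J2 <8,1,4>
C:7↔6 J2 <8,1,5>
#8 <9,1,5>
R:8↔5 J1 <9,2,5>
PS:6↔0 J2 <9,2,6>
#9 <10,2,6>
R:9↔2 J1 <10,3,6>
C:3↔9 J2 <10,3,7>
3×9 − 2×3 − 1×7 = 14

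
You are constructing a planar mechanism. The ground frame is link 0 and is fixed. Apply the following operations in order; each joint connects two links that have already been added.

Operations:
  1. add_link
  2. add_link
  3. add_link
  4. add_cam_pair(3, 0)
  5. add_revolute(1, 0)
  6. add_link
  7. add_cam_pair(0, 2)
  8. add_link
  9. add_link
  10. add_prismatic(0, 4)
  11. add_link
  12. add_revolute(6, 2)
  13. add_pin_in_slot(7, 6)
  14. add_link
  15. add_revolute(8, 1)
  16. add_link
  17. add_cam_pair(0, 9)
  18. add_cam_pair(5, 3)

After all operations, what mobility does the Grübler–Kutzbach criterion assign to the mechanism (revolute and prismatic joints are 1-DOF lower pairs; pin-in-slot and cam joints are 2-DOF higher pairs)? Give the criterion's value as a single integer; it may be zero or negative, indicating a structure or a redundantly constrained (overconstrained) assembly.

M = 14

link 0 = ground. State L|J1|J2 = 1|0|0
+link1  2|0|0
+link2  3|0|0
+link3  4|0|0
C(3,0) f=2→J2  4|0|1
R(1,0) f=1→J1  4|1|1
+link4  5|1|1
C(0,2) f=2→J2  5|1|2
+link5  6|1|2
+link6  7|1|2
P(0,4) f=1→J1  7|2|2
+link7  8|2|2
R(6,2) f=1→J1  8|3|2
PS(7,6) f=2→J2  8|3|3
+link8  9|3|3
R(8,1) f=1→J1  9|4|3
+link9  10|4|3
C(0,9) f=2→J2  10|4|4
C(5,3) f=2→J2  10|4|5
M = 3(10−1)−2·4−5 = 27−8−5 = 14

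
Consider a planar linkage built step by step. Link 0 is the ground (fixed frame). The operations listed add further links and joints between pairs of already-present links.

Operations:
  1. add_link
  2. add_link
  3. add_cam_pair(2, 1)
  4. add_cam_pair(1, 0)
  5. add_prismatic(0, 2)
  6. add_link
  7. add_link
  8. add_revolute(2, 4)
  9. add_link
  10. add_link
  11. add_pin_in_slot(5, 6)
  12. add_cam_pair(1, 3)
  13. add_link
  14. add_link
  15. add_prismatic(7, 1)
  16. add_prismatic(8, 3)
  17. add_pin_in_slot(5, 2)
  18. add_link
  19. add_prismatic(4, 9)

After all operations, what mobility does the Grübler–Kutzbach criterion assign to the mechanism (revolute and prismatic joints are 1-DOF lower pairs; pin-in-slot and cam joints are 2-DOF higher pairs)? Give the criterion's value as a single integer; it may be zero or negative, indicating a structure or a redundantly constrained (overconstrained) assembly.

ground; <1,0,0>
#1 <2,0,0>
#2 <3,0,0>
C:2↔1 J2 <3,0,1>
C:1↔0 J2 <3,0,2>
P:0↔2 J1 <3,1,2>
#3 <4,1,2>
#4 <5,1,2>
R:2↔4 J1 <5,2,2>
#5 <6,2,2>
#6 <7,2,2>
PS:5↔6 J2 <7,2,3>
C:1↔3 J2 <7,2,4>
#7 <8,2,4>
#8 <9,2,4>
P:7↔1 J1 <9,3,4>
P:8↔3 J1 <9,4,4>
PS:5↔2 J2 <9,4,5>
#9 <10,4,5>
P:4↔9 J1 <10,5,5>
3×9 − 2×5 − 1×5 = 12

M = 12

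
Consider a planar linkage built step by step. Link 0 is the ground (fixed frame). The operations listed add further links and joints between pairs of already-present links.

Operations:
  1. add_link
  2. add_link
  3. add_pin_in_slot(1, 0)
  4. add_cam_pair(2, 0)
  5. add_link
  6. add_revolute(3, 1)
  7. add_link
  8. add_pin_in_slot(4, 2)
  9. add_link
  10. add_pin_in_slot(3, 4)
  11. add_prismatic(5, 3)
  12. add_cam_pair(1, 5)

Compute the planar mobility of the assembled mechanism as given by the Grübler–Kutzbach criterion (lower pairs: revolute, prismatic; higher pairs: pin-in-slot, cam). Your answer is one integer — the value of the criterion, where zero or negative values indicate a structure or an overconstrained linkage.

M = 6

ground; <1,0,0>
#1 <2,0,0>
#2 <3,0,0>
PS:1↔0 J2 <3,0,1>
C:2↔0 J2 <3,0,2>
#3 <4,0,2>
R:3↔1 J1 <4,1,2>
#4 <5,1,2>
PS:4↔2 J2 <5,1,3>
#5 <6,1,3>
PS:3↔4 J2 <6,1,4>
P:5↔3 J1 <6,2,4>
C:1↔5 J2 <6,2,5>
3×5 − 2×2 − 1×5 = 6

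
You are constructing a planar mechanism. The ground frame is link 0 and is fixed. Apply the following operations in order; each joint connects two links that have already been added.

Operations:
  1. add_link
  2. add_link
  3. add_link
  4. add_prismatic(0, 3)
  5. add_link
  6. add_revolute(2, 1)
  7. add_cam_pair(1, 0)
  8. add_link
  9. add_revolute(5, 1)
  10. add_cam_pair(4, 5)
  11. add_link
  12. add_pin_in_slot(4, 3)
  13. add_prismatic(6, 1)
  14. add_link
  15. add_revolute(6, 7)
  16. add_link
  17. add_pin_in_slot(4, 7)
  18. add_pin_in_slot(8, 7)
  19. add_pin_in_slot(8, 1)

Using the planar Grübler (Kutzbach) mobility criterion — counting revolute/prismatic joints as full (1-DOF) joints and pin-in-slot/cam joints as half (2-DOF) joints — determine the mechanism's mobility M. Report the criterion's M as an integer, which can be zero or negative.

M = 8

[1;0;0] (link 0 is ground)
L+ [2;0;0]
L+ [3;0;0]
L+ [4;0;0]
P(0,3)∈J1 [4;1;0]
L+ [5;1;0]
R(2,1)∈J1 [5;2;0]
C(1,0)∈J2 [5;2;1]
L+ [6;2;1]
R(5,1)∈J1 [6;3;1]
C(4,5)∈J2 [6;3;2]
L+ [7;3;2]
PS(4,3)∈J2 [7;3;3]
P(6,1)∈J1 [7;4;3]
L+ [8;4;3]
R(6,7)∈J1 [8;5;3]
L+ [9;5;3]
PS(4,7)∈J2 [9;5;4]
PS(8,7)∈J2 [9;5;5]
PS(8,1)∈J2 [9;5;6]
mobility = 24 − 10 − 6 = 8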